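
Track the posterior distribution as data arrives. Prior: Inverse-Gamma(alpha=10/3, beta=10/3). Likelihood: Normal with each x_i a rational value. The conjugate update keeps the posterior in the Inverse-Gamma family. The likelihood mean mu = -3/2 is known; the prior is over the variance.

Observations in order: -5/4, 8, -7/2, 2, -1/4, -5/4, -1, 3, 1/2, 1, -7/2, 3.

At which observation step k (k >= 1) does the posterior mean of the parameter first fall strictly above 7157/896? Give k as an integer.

obs 1: x=-5/4 → posterior Inverse-Gamma(23/6, 323/96)
obs 2: x=8 → posterior Inverse-Gamma(13/3, 4655/96)
obs 3: x=-7/2 → posterior Inverse-Gamma(29/6, 4847/96)
obs 4: x=2 → posterior Inverse-Gamma(16/3, 5435/96)
obs 5: x=-1/4 → posterior Inverse-Gamma(35/6, 2755/48)
obs 6: x=-5/4 → posterior Inverse-Gamma(19/3, 5513/96)
obs 7: x=-1 → posterior Inverse-Gamma(41/6, 5525/96)
obs 8: x=3 → posterior Inverse-Gamma(22/3, 6497/96)
obs 9: x=1/2 → posterior Inverse-Gamma(47/6, 6689/96)
obs 10: x=1 → posterior Inverse-Gamma(25/3, 6989/96)
obs 11: x=-7/2 → posterior Inverse-Gamma(53/6, 7181/96)
obs 12: x=3 → posterior Inverse-Gamma(28/3, 8153/96)

k = 2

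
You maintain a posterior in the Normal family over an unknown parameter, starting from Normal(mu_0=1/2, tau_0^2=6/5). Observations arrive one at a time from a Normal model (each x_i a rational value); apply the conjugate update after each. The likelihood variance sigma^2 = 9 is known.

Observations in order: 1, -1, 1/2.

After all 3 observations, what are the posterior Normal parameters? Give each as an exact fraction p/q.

mu_0=17/42, tau_0^2=6/7

obs 1: x=1 → posterior Normal(19/34, 18/17)
obs 2: x=-1 → posterior Normal(15/38, 18/19)
obs 3: x=1/2 → posterior Normal(17/42, 6/7)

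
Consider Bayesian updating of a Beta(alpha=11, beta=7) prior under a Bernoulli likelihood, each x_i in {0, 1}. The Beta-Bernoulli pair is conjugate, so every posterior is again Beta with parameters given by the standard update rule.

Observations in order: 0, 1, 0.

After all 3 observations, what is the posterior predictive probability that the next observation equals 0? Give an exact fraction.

3/7

obs 1: x=0 → posterior Beta(11, 8)
obs 2: x=1 → posterior Beta(12, 8)
obs 3: x=0 → posterior Beta(12, 9)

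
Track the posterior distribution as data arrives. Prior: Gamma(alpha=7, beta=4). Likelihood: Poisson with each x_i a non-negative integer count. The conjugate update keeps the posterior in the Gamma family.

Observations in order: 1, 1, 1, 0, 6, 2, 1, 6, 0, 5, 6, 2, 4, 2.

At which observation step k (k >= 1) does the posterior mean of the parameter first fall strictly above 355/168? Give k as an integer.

k = 10

obs 1: x=1 → posterior Gamma(8, 5)
obs 2: x=1 → posterior Gamma(9, 6)
obs 3: x=1 → posterior Gamma(10, 7)
obs 4: x=0 → posterior Gamma(10, 8)
obs 5: x=6 → posterior Gamma(16, 9)
obs 6: x=2 → posterior Gamma(18, 10)
obs 7: x=1 → posterior Gamma(19, 11)
obs 8: x=6 → posterior Gamma(25, 12)
obs 9: x=0 → posterior Gamma(25, 13)
obs 10: x=5 → posterior Gamma(30, 14)
obs 11: x=6 → posterior Gamma(36, 15)
obs 12: x=2 → posterior Gamma(38, 16)
obs 13: x=4 → posterior Gamma(42, 17)
obs 14: x=2 → posterior Gamma(44, 18)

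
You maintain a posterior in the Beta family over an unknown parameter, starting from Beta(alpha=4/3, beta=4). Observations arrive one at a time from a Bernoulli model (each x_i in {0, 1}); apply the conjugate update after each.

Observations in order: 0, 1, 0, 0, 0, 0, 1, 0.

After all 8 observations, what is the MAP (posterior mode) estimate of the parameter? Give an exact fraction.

obs 1: x=0 → posterior Beta(4/3, 5)
obs 2: x=1 → posterior Beta(7/3, 5)
obs 3: x=0 → posterior Beta(7/3, 6)
obs 4: x=0 → posterior Beta(7/3, 7)
obs 5: x=0 → posterior Beta(7/3, 8)
obs 6: x=0 → posterior Beta(7/3, 9)
obs 7: x=1 → posterior Beta(10/3, 9)
obs 8: x=0 → posterior Beta(10/3, 10)

7/34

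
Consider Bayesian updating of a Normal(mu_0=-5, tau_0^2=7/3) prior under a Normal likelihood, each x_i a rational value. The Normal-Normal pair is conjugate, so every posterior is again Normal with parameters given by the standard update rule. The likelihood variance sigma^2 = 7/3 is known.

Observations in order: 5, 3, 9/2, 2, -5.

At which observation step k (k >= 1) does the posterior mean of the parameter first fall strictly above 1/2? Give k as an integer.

k = 2

obs 1: x=5 → posterior Normal(0, 7/6)
obs 2: x=3 → posterior Normal(1, 7/9)
obs 3: x=9/2 → posterior Normal(15/8, 7/12)
obs 4: x=2 → posterior Normal(19/10, 7/15)
obs 5: x=-5 → posterior Normal(3/4, 7/18)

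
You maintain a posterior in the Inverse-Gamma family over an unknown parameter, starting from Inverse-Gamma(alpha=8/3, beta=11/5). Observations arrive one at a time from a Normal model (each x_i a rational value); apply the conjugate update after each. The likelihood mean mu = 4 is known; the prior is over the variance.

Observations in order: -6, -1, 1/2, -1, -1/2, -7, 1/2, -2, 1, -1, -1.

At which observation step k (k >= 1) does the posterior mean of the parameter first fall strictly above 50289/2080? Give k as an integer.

obs 1: x=-6 → posterior Inverse-Gamma(19/6, 261/5)
obs 2: x=-1 → posterior Inverse-Gamma(11/3, 647/10)
obs 3: x=1/2 → posterior Inverse-Gamma(25/6, 2833/40)
obs 4: x=-1 → posterior Inverse-Gamma(14/3, 3333/40)
obs 5: x=-1/2 → posterior Inverse-Gamma(31/6, 1869/20)
obs 6: x=-7 → posterior Inverse-Gamma(17/3, 3079/20)
obs 7: x=1/2 → posterior Inverse-Gamma(37/6, 6403/40)
obs 8: x=-2 → posterior Inverse-Gamma(20/3, 7123/40)
obs 9: x=1 → posterior Inverse-Gamma(43/6, 7303/40)
obs 10: x=-1 → posterior Inverse-Gamma(23/3, 7803/40)
obs 11: x=-1 → posterior Inverse-Gamma(49/6, 8303/40)

k = 2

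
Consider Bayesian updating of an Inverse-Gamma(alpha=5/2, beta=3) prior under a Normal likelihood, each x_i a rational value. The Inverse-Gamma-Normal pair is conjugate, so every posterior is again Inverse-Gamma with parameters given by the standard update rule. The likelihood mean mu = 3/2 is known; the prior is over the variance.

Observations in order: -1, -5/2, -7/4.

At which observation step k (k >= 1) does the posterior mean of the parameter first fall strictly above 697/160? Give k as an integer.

k = 2

obs 1: x=-1 → posterior Inverse-Gamma(3, 49/8)
obs 2: x=-5/2 → posterior Inverse-Gamma(7/2, 113/8)
obs 3: x=-7/4 → posterior Inverse-Gamma(4, 621/32)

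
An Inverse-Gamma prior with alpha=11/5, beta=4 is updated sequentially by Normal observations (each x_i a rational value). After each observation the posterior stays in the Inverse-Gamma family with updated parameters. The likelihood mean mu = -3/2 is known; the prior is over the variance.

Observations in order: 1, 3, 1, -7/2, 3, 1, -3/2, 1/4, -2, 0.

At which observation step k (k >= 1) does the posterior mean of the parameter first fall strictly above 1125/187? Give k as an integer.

k = 2

obs 1: x=1 → posterior Inverse-Gamma(27/10, 57/8)
obs 2: x=3 → posterior Inverse-Gamma(16/5, 69/4)
obs 3: x=1 → posterior Inverse-Gamma(37/10, 163/8)
obs 4: x=-7/2 → posterior Inverse-Gamma(21/5, 179/8)
obs 5: x=3 → posterior Inverse-Gamma(47/10, 65/2)
obs 6: x=1 → posterior Inverse-Gamma(26/5, 285/8)
obs 7: x=-3/2 → posterior Inverse-Gamma(57/10, 285/8)
obs 8: x=1/4 → posterior Inverse-Gamma(31/5, 1189/32)
obs 9: x=-2 → posterior Inverse-Gamma(67/10, 1193/32)
obs 10: x=0 → posterior Inverse-Gamma(36/5, 1229/32)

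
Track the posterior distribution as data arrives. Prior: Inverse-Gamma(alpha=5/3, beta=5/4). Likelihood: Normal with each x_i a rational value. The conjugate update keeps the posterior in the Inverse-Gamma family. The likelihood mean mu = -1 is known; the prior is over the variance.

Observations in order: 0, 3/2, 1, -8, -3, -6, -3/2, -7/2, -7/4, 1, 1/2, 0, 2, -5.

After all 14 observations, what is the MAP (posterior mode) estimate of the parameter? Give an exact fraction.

6291/928

obs 1: x=0 → posterior Inverse-Gamma(13/6, 7/4)
obs 2: x=3/2 → posterior Inverse-Gamma(8/3, 39/8)
obs 3: x=1 → posterior Inverse-Gamma(19/6, 55/8)
obs 4: x=-8 → posterior Inverse-Gamma(11/3, 251/8)
obs 5: x=-3 → posterior Inverse-Gamma(25/6, 267/8)
obs 6: x=-6 → posterior Inverse-Gamma(14/3, 367/8)
obs 7: x=-3/2 → posterior Inverse-Gamma(31/6, 46)
obs 8: x=-7/2 → posterior Inverse-Gamma(17/3, 393/8)
obs 9: x=-7/4 → posterior Inverse-Gamma(37/6, 1581/32)
obs 10: x=1 → posterior Inverse-Gamma(20/3, 1645/32)
obs 11: x=1/2 → posterior Inverse-Gamma(43/6, 1681/32)
obs 12: x=0 → posterior Inverse-Gamma(23/3, 1697/32)
obs 13: x=2 → posterior Inverse-Gamma(49/6, 1841/32)
obs 14: x=-5 → posterior Inverse-Gamma(26/3, 2097/32)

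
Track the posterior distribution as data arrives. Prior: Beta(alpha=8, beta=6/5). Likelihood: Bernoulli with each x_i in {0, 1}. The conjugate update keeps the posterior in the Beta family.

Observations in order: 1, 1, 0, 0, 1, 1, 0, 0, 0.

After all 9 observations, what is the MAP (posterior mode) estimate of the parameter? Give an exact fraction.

obs 1: x=1 → posterior Beta(9, 6/5)
obs 2: x=1 → posterior Beta(10, 6/5)
obs 3: x=0 → posterior Beta(10, 11/5)
obs 4: x=0 → posterior Beta(10, 16/5)
obs 5: x=1 → posterior Beta(11, 16/5)
obs 6: x=1 → posterior Beta(12, 16/5)
obs 7: x=0 → posterior Beta(12, 21/5)
obs 8: x=0 → posterior Beta(12, 26/5)
obs 9: x=0 → posterior Beta(12, 31/5)

55/81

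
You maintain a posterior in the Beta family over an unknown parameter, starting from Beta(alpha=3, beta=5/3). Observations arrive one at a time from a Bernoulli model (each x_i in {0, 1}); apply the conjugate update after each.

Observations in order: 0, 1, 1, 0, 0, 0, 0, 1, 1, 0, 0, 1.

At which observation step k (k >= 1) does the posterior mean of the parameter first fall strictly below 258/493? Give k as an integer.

k = 5

obs 1: x=0 → posterior Beta(3, 8/3)
obs 2: x=1 → posterior Beta(4, 8/3)
obs 3: x=1 → posterior Beta(5, 8/3)
obs 4: x=0 → posterior Beta(5, 11/3)
obs 5: x=0 → posterior Beta(5, 14/3)
obs 6: x=0 → posterior Beta(5, 17/3)
obs 7: x=0 → posterior Beta(5, 20/3)
obs 8: x=1 → posterior Beta(6, 20/3)
obs 9: x=1 → posterior Beta(7, 20/3)
obs 10: x=0 → posterior Beta(7, 23/3)
obs 11: x=0 → posterior Beta(7, 26/3)
obs 12: x=1 → posterior Beta(8, 26/3)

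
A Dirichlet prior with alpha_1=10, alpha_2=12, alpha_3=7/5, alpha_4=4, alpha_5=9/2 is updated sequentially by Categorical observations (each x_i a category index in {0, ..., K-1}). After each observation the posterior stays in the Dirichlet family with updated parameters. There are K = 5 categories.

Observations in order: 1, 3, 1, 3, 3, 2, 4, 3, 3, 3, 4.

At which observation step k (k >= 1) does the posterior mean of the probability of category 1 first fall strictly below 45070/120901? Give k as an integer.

k = 6

obs 1: x=1 → posterior Dirichlet(10, 13, 7/5, 4, 9/2)
obs 2: x=3 → posterior Dirichlet(10, 13, 7/5, 5, 9/2)
obs 3: x=1 → posterior Dirichlet(10, 14, 7/5, 5, 9/2)
obs 4: x=3 → posterior Dirichlet(10, 14, 7/5, 6, 9/2)
obs 5: x=3 → posterior Dirichlet(10, 14, 7/5, 7, 9/2)
obs 6: x=2 → posterior Dirichlet(10, 14, 12/5, 7, 9/2)
obs 7: x=4 → posterior Dirichlet(10, 14, 12/5, 7, 11/2)
obs 8: x=3 → posterior Dirichlet(10, 14, 12/5, 8, 11/2)
obs 9: x=3 → posterior Dirichlet(10, 14, 12/5, 9, 11/2)
obs 10: x=3 → posterior Dirichlet(10, 14, 12/5, 10, 11/2)
obs 11: x=4 → posterior Dirichlet(10, 14, 12/5, 10, 13/2)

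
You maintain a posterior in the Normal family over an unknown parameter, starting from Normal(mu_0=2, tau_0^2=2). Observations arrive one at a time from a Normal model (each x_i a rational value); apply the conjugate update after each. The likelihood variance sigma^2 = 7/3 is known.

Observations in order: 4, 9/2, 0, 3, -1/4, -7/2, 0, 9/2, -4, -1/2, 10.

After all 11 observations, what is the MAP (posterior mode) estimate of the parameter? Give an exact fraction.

241/146

obs 1: x=4 → posterior Normal(38/13, 14/13)
obs 2: x=9/2 → posterior Normal(65/19, 14/19)
obs 3: x=0 → posterior Normal(13/5, 14/25)
obs 4: x=3 → posterior Normal(83/31, 14/31)
obs 5: x=-1/4 → posterior Normal(163/74, 14/37)
obs 6: x=-7/2 → posterior Normal(121/86, 14/43)
obs 7: x=0 → posterior Normal(121/98, 2/7)
obs 8: x=9/2 → posterior Normal(35/22, 14/55)
obs 9: x=-4 → posterior Normal(127/122, 14/61)
obs 10: x=-1/2 → posterior Normal(121/134, 14/67)
obs 11: x=10 → posterior Normal(241/146, 14/73)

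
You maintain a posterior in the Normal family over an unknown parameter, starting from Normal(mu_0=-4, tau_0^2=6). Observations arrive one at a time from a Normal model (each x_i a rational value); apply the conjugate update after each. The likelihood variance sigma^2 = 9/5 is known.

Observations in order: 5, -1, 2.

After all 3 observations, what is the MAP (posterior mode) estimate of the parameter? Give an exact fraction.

16/11

obs 1: x=5 → posterior Normal(38/13, 18/13)
obs 2: x=-1 → posterior Normal(28/23, 18/23)
obs 3: x=2 → posterior Normal(16/11, 6/11)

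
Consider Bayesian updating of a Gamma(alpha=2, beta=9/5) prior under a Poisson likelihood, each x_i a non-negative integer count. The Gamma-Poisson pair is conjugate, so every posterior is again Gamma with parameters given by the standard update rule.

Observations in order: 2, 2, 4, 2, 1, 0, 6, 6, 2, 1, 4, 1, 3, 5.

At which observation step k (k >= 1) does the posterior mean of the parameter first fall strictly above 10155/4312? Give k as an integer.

obs 1: x=2 → posterior Gamma(4, 14/5)
obs 2: x=2 → posterior Gamma(6, 19/5)
obs 3: x=4 → posterior Gamma(10, 24/5)
obs 4: x=2 → posterior Gamma(12, 29/5)
obs 5: x=1 → posterior Gamma(13, 34/5)
obs 6: x=0 → posterior Gamma(13, 39/5)
obs 7: x=6 → posterior Gamma(19, 44/5)
obs 8: x=6 → posterior Gamma(25, 49/5)
obs 9: x=2 → posterior Gamma(27, 54/5)
obs 10: x=1 → posterior Gamma(28, 59/5)
obs 11: x=4 → posterior Gamma(32, 64/5)
obs 12: x=1 → posterior Gamma(33, 69/5)
obs 13: x=3 → posterior Gamma(36, 74/5)
obs 14: x=5 → posterior Gamma(41, 79/5)

k = 8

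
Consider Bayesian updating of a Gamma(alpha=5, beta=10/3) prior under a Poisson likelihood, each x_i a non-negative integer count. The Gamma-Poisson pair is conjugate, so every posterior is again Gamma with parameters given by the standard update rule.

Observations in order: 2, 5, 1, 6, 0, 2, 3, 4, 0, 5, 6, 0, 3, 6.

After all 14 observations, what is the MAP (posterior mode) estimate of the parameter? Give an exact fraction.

141/52

obs 1: x=2 → posterior Gamma(7, 13/3)
obs 2: x=5 → posterior Gamma(12, 16/3)
obs 3: x=1 → posterior Gamma(13, 19/3)
obs 4: x=6 → posterior Gamma(19, 22/3)
obs 5: x=0 → posterior Gamma(19, 25/3)
obs 6: x=2 → posterior Gamma(21, 28/3)
obs 7: x=3 → posterior Gamma(24, 31/3)
obs 8: x=4 → posterior Gamma(28, 34/3)
obs 9: x=0 → posterior Gamma(28, 37/3)
obs 10: x=5 → posterior Gamma(33, 40/3)
obs 11: x=6 → posterior Gamma(39, 43/3)
obs 12: x=0 → posterior Gamma(39, 46/3)
obs 13: x=3 → posterior Gamma(42, 49/3)
obs 14: x=6 → posterior Gamma(48, 52/3)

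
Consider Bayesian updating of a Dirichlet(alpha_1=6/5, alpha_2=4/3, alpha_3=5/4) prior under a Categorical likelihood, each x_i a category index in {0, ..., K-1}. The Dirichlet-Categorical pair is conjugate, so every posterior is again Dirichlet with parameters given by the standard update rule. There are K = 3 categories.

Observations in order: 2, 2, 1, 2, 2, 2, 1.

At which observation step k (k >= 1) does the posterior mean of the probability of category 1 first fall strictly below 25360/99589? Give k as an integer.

k = 2

obs 1: x=2 → posterior Dirichlet(6/5, 4/3, 9/4)
obs 2: x=2 → posterior Dirichlet(6/5, 4/3, 13/4)
obs 3: x=1 → posterior Dirichlet(6/5, 7/3, 13/4)
obs 4: x=2 → posterior Dirichlet(6/5, 7/3, 17/4)
obs 5: x=2 → posterior Dirichlet(6/5, 7/3, 21/4)
obs 6: x=2 → posterior Dirichlet(6/5, 7/3, 25/4)
obs 7: x=1 → posterior Dirichlet(6/5, 10/3, 25/4)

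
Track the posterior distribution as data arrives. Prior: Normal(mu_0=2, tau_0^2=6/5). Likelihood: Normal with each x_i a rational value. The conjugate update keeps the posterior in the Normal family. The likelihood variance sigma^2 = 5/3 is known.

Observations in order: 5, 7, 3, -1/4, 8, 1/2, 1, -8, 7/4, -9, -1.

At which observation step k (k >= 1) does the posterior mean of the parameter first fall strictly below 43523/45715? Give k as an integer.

k = 11

obs 1: x=5 → posterior Normal(140/43, 30/43)
obs 2: x=7 → posterior Normal(266/61, 30/61)
obs 3: x=3 → posterior Normal(320/79, 30/79)
obs 4: x=-1/4 → posterior Normal(631/194, 30/97)
obs 5: x=8 → posterior Normal(919/230, 6/23)
obs 6: x=1/2 → posterior Normal(937/266, 30/133)
obs 7: x=1 → posterior Normal(973/302, 30/151)
obs 8: x=-8 → posterior Normal(685/338, 30/169)
obs 9: x=7/4 → posterior Normal(2, 30/187)
obs 10: x=-9 → posterior Normal(212/205, 6/41)
obs 11: x=-1 → posterior Normal(194/223, 30/223)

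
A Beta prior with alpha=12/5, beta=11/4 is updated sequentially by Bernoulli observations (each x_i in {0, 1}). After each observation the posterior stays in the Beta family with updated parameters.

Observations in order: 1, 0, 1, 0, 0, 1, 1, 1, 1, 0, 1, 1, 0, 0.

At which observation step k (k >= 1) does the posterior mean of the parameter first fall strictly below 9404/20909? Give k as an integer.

obs 1: x=1 → posterior Beta(17/5, 11/4)
obs 2: x=0 → posterior Beta(17/5, 15/4)
obs 3: x=1 → posterior Beta(22/5, 15/4)
obs 4: x=0 → posterior Beta(22/5, 19/4)
obs 5: x=0 → posterior Beta(22/5, 23/4)
obs 6: x=1 → posterior Beta(27/5, 23/4)
obs 7: x=1 → posterior Beta(32/5, 23/4)
obs 8: x=1 → posterior Beta(37/5, 23/4)
obs 9: x=1 → posterior Beta(42/5, 23/4)
obs 10: x=0 → posterior Beta(42/5, 27/4)
obs 11: x=1 → posterior Beta(47/5, 27/4)
obs 12: x=1 → posterior Beta(52/5, 27/4)
obs 13: x=0 → posterior Beta(52/5, 31/4)
obs 14: x=0 → posterior Beta(52/5, 35/4)

k = 5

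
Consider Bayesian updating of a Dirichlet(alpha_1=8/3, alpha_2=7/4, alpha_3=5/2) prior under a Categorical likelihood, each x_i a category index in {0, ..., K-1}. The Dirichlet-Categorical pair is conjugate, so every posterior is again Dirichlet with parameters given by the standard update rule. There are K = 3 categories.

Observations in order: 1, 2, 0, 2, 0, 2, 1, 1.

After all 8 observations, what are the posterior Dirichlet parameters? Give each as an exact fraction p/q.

obs 1: x=1 → posterior Dirichlet(8/3, 11/4, 5/2)
obs 2: x=2 → posterior Dirichlet(8/3, 11/4, 7/2)
obs 3: x=0 → posterior Dirichlet(11/3, 11/4, 7/2)
obs 4: x=2 → posterior Dirichlet(11/3, 11/4, 9/2)
obs 5: x=0 → posterior Dirichlet(14/3, 11/4, 9/2)
obs 6: x=2 → posterior Dirichlet(14/3, 11/4, 11/2)
obs 7: x=1 → posterior Dirichlet(14/3, 15/4, 11/2)
obs 8: x=1 → posterior Dirichlet(14/3, 19/4, 11/2)

alpha_1=14/3, alpha_2=19/4, alpha_3=11/2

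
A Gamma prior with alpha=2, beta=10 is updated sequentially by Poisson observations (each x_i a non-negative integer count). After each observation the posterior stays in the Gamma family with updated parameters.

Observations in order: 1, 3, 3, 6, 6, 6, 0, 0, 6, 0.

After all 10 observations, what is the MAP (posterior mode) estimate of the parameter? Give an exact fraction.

obs 1: x=1 → posterior Gamma(3, 11)
obs 2: x=3 → posterior Gamma(6, 12)
obs 3: x=3 → posterior Gamma(9, 13)
obs 4: x=6 → posterior Gamma(15, 14)
obs 5: x=6 → posterior Gamma(21, 15)
obs 6: x=6 → posterior Gamma(27, 16)
obs 7: x=0 → posterior Gamma(27, 17)
obs 8: x=0 → posterior Gamma(27, 18)
obs 9: x=6 → posterior Gamma(33, 19)
obs 10: x=0 → posterior Gamma(33, 20)

8/5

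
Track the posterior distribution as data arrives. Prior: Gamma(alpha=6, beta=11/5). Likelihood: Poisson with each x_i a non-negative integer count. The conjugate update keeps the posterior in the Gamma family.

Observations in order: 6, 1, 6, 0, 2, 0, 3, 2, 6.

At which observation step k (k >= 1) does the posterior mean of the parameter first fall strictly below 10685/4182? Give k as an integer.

k = 8

obs 1: x=6 → posterior Gamma(12, 16/5)
obs 2: x=1 → posterior Gamma(13, 21/5)
obs 3: x=6 → posterior Gamma(19, 26/5)
obs 4: x=0 → posterior Gamma(19, 31/5)
obs 5: x=2 → posterior Gamma(21, 36/5)
obs 6: x=0 → posterior Gamma(21, 41/5)
obs 7: x=3 → posterior Gamma(24, 46/5)
obs 8: x=2 → posterior Gamma(26, 51/5)
obs 9: x=6 → posterior Gamma(32, 56/5)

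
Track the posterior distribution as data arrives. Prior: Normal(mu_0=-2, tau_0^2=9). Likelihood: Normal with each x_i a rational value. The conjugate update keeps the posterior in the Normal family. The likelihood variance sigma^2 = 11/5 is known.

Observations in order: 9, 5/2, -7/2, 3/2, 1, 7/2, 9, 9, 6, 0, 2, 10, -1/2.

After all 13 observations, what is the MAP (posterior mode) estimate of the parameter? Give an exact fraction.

4411/1192

obs 1: x=9 → posterior Normal(383/56, 99/56)
obs 2: x=5/2 → posterior Normal(991/202, 99/101)
obs 3: x=-7/2 → posterior Normal(169/73, 99/146)
obs 4: x=3/2 → posterior Normal(811/382, 99/191)
obs 5: x=1 → posterior Normal(901/472, 99/236)
obs 6: x=7/2 → posterior Normal(608/281, 99/281)
obs 7: x=9 → posterior Normal(1013/326, 99/326)
obs 8: x=9 → posterior Normal(1418/371, 99/371)
obs 9: x=6 → posterior Normal(211/52, 99/416)
obs 10: x=0 → posterior Normal(1688/461, 99/461)
obs 11: x=2 → posterior Normal(889/253, 9/46)
obs 12: x=10 → posterior Normal(2228/551, 99/551)
obs 13: x=-1/2 → posterior Normal(4411/1192, 99/596)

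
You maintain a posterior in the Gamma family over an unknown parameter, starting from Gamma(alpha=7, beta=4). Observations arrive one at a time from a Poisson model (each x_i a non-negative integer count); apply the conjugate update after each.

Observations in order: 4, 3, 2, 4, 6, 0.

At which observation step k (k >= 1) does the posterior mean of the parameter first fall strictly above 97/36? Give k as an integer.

k = 5

obs 1: x=4 → posterior Gamma(11, 5)
obs 2: x=3 → posterior Gamma(14, 6)
obs 3: x=2 → posterior Gamma(16, 7)
obs 4: x=4 → posterior Gamma(20, 8)
obs 5: x=6 → posterior Gamma(26, 9)
obs 6: x=0 → posterior Gamma(26, 10)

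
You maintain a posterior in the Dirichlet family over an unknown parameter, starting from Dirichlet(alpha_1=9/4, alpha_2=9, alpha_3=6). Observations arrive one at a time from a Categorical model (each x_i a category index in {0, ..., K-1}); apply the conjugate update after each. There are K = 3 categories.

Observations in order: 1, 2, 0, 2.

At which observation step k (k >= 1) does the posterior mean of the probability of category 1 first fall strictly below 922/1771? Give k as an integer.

k = 2

obs 1: x=1 → posterior Dirichlet(9/4, 10, 6)
obs 2: x=2 → posterior Dirichlet(9/4, 10, 7)
obs 3: x=0 → posterior Dirichlet(13/4, 10, 7)
obs 4: x=2 → posterior Dirichlet(13/4, 10, 8)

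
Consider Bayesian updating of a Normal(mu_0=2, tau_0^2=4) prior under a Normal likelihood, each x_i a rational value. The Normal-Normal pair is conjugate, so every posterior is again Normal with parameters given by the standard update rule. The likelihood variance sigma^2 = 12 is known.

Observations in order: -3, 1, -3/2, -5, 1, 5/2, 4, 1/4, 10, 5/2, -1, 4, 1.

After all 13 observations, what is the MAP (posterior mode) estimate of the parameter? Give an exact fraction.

obs 1: x=-3 → posterior Normal(3/4, 3)
obs 2: x=1 → posterior Normal(4/5, 12/5)
obs 3: x=-3/2 → posterior Normal(5/12, 2)
obs 4: x=-5 → posterior Normal(-5/14, 12/7)
obs 5: x=1 → posterior Normal(-3/16, 3/2)
obs 6: x=5/2 → posterior Normal(1/9, 4/3)
obs 7: x=4 → posterior Normal(1/2, 6/5)
obs 8: x=1/4 → posterior Normal(21/44, 12/11)
obs 9: x=10 → posterior Normal(61/48, 1)
obs 10: x=5/2 → posterior Normal(71/52, 12/13)
obs 11: x=-1 → posterior Normal(67/56, 6/7)
obs 12: x=4 → posterior Normal(83/60, 4/5)
obs 13: x=1 → posterior Normal(87/64, 3/4)

87/64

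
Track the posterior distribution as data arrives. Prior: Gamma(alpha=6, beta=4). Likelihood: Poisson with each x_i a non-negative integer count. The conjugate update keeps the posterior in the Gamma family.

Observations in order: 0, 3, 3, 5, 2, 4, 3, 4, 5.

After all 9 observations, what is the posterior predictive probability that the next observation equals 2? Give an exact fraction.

obs 1: x=0 → posterior Gamma(6, 5)
obs 2: x=3 → posterior Gamma(9, 6)
obs 3: x=3 → posterior Gamma(12, 7)
obs 4: x=5 → posterior Gamma(17, 8)
obs 5: x=2 → posterior Gamma(19, 9)
obs 6: x=4 → posterior Gamma(23, 10)
obs 7: x=3 → posterior Gamma(26, 11)
obs 8: x=4 → posterior Gamma(30, 12)
obs 9: x=5 → posterior Gamma(35, 13)

43775371913297355637855923741789656806065/182225556172186058674940229804729969934336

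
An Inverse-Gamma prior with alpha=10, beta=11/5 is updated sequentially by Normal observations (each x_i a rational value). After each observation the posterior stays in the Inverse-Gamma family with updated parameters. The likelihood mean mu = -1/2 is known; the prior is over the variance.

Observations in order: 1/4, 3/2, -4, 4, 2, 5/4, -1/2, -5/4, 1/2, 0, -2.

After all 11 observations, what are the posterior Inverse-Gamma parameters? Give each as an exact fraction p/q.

alpha=31/2, beta=4387/160

obs 1: x=1/4 → posterior Inverse-Gamma(21/2, 397/160)
obs 2: x=3/2 → posterior Inverse-Gamma(11, 717/160)
obs 3: x=-4 → posterior Inverse-Gamma(23/2, 1697/160)
obs 4: x=4 → posterior Inverse-Gamma(12, 3317/160)
obs 5: x=2 → posterior Inverse-Gamma(25/2, 3817/160)
obs 6: x=5/4 → posterior Inverse-Gamma(13, 2031/80)
obs 7: x=-1/2 → posterior Inverse-Gamma(27/2, 2031/80)
obs 8: x=-5/4 → posterior Inverse-Gamma(14, 4107/160)
obs 9: x=1/2 → posterior Inverse-Gamma(29/2, 4187/160)
obs 10: x=0 → posterior Inverse-Gamma(15, 4207/160)
obs 11: x=-2 → posterior Inverse-Gamma(31/2, 4387/160)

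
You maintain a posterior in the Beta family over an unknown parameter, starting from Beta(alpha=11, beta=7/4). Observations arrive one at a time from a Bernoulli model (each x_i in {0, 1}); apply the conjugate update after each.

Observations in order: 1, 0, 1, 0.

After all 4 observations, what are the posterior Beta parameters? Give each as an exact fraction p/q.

alpha=13, beta=15/4

obs 1: x=1 → posterior Beta(12, 7/4)
obs 2: x=0 → posterior Beta(12, 11/4)
obs 3: x=1 → posterior Beta(13, 11/4)
obs 4: x=0 → posterior Beta(13, 15/4)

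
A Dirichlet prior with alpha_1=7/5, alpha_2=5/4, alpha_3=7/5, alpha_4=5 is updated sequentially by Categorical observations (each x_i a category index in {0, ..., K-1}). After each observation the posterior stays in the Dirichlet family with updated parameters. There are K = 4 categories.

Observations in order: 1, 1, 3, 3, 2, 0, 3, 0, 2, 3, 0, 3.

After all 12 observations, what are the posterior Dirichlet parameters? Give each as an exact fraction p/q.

obs 1: x=1 → posterior Dirichlet(7/5, 9/4, 7/5, 5)
obs 2: x=1 → posterior Dirichlet(7/5, 13/4, 7/5, 5)
obs 3: x=3 → posterior Dirichlet(7/5, 13/4, 7/5, 6)
obs 4: x=3 → posterior Dirichlet(7/5, 13/4, 7/5, 7)
obs 5: x=2 → posterior Dirichlet(7/5, 13/4, 12/5, 7)
obs 6: x=0 → posterior Dirichlet(12/5, 13/4, 12/5, 7)
obs 7: x=3 → posterior Dirichlet(12/5, 13/4, 12/5, 8)
obs 8: x=0 → posterior Dirichlet(17/5, 13/4, 12/5, 8)
obs 9: x=2 → posterior Dirichlet(17/5, 13/4, 17/5, 8)
obs 10: x=3 → posterior Dirichlet(17/5, 13/4, 17/5, 9)
obs 11: x=0 → posterior Dirichlet(22/5, 13/4, 17/5, 9)
obs 12: x=3 → posterior Dirichlet(22/5, 13/4, 17/5, 10)

alpha_1=22/5, alpha_2=13/4, alpha_3=17/5, alpha_4=10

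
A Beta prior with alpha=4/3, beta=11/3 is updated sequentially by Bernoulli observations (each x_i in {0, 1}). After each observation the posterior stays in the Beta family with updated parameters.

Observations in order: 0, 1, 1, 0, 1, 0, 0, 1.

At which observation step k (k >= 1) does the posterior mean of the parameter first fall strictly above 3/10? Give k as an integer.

k = 2

obs 1: x=0 → posterior Beta(4/3, 14/3)
obs 2: x=1 → posterior Beta(7/3, 14/3)
obs 3: x=1 → posterior Beta(10/3, 14/3)
obs 4: x=0 → posterior Beta(10/3, 17/3)
obs 5: x=1 → posterior Beta(13/3, 17/3)
obs 6: x=0 → posterior Beta(13/3, 20/3)
obs 7: x=0 → posterior Beta(13/3, 23/3)
obs 8: x=1 → posterior Beta(16/3, 23/3)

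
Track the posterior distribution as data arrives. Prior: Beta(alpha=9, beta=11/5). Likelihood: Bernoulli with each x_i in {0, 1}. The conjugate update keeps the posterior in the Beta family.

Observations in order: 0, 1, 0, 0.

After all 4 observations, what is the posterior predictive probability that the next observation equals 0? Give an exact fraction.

13/38

obs 1: x=0 → posterior Beta(9, 16/5)
obs 2: x=1 → posterior Beta(10, 16/5)
obs 3: x=0 → posterior Beta(10, 21/5)
obs 4: x=0 → posterior Beta(10, 26/5)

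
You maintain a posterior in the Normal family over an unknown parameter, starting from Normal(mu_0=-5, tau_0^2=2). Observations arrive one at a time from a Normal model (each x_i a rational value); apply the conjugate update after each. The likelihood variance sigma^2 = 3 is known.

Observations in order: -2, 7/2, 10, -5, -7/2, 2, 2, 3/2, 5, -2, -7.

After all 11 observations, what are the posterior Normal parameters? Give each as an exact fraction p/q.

obs 1: x=-2 → posterior Normal(-19/5, 6/5)
obs 2: x=7/2 → posterior Normal(-12/7, 6/7)
obs 3: x=10 → posterior Normal(8/9, 2/3)
obs 4: x=-5 → posterior Normal(-2/11, 6/11)
obs 5: x=-7/2 → posterior Normal(-9/13, 6/13)
obs 6: x=2 → posterior Normal(-1/3, 2/5)
obs 7: x=2 → posterior Normal(-1/17, 6/17)
obs 8: x=3/2 → posterior Normal(2/19, 6/19)
obs 9: x=5 → posterior Normal(4/7, 2/7)
obs 10: x=-2 → posterior Normal(8/23, 6/23)
obs 11: x=-7 → posterior Normal(-6/25, 6/25)

mu_0=-6/25, tau_0^2=6/25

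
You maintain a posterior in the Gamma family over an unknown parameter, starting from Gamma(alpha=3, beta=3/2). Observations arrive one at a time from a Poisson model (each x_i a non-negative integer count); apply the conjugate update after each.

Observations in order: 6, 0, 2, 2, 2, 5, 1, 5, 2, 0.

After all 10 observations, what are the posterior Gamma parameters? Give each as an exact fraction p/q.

obs 1: x=6 → posterior Gamma(9, 5/2)
obs 2: x=0 → posterior Gamma(9, 7/2)
obs 3: x=2 → posterior Gamma(11, 9/2)
obs 4: x=2 → posterior Gamma(13, 11/2)
obs 5: x=2 → posterior Gamma(15, 13/2)
obs 6: x=5 → posterior Gamma(20, 15/2)
obs 7: x=1 → posterior Gamma(21, 17/2)
obs 8: x=5 → posterior Gamma(26, 19/2)
obs 9: x=2 → posterior Gamma(28, 21/2)
obs 10: x=0 → posterior Gamma(28, 23/2)

alpha=28, beta=23/2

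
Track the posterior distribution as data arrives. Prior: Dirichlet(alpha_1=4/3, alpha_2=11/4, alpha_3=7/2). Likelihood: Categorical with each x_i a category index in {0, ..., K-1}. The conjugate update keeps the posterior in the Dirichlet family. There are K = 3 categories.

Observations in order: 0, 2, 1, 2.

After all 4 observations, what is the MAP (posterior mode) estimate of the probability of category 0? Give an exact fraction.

obs 1: x=0 → posterior Dirichlet(7/3, 11/4, 7/2)
obs 2: x=2 → posterior Dirichlet(7/3, 11/4, 9/2)
obs 3: x=1 → posterior Dirichlet(7/3, 15/4, 9/2)
obs 4: x=2 → posterior Dirichlet(7/3, 15/4, 11/2)

16/103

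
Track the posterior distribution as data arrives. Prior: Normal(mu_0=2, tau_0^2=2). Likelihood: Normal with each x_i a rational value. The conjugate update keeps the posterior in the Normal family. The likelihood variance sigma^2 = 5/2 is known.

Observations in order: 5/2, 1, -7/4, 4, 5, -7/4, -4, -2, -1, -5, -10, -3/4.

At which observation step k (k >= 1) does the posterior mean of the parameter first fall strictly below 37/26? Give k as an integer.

k = 3

obs 1: x=5/2 → posterior Normal(20/9, 10/9)
obs 2: x=1 → posterior Normal(24/13, 10/13)
obs 3: x=-7/4 → posterior Normal(1, 10/17)
obs 4: x=4 → posterior Normal(11/7, 10/21)
obs 5: x=5 → posterior Normal(53/25, 2/5)
obs 6: x=-7/4 → posterior Normal(46/29, 10/29)
obs 7: x=-4 → posterior Normal(10/11, 10/33)
obs 8: x=-2 → posterior Normal(22/37, 10/37)
obs 9: x=-1 → posterior Normal(18/41, 10/41)
obs 10: x=-5 → posterior Normal(-2/45, 2/9)
obs 11: x=-10 → posterior Normal(-6/7, 10/49)
obs 12: x=-3/4 → posterior Normal(-45/53, 10/53)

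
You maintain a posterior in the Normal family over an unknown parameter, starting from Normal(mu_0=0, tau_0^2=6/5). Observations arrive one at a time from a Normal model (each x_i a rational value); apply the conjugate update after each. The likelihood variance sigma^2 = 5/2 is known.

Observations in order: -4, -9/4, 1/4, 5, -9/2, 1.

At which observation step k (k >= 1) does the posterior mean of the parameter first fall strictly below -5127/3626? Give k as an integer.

obs 1: x=-4 → posterior Normal(-48/37, 30/37)
obs 2: x=-9/4 → posterior Normal(-75/49, 30/49)
obs 3: x=1/4 → posterior Normal(-72/61, 30/61)
obs 4: x=5 → posterior Normal(-12/73, 30/73)
obs 5: x=-9/2 → posterior Normal(-66/85, 6/17)
obs 6: x=1 → posterior Normal(-54/97, 30/97)

k = 2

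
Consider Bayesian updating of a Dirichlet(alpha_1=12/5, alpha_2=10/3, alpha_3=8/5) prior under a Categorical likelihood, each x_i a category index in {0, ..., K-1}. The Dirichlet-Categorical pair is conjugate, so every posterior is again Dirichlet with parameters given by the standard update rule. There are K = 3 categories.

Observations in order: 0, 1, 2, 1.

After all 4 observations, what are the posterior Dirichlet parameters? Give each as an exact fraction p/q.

obs 1: x=0 → posterior Dirichlet(17/5, 10/3, 8/5)
obs 2: x=1 → posterior Dirichlet(17/5, 13/3, 8/5)
obs 3: x=2 → posterior Dirichlet(17/5, 13/3, 13/5)
obs 4: x=1 → posterior Dirichlet(17/5, 16/3, 13/5)

alpha_1=17/5, alpha_2=16/3, alpha_3=13/5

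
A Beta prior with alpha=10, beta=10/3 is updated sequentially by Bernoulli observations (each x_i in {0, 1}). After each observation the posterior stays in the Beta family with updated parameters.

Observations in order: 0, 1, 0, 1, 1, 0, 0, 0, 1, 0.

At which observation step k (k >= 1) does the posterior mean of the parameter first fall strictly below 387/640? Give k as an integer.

obs 1: x=0 → posterior Beta(10, 13/3)
obs 2: x=1 → posterior Beta(11, 13/3)
obs 3: x=0 → posterior Beta(11, 16/3)
obs 4: x=1 → posterior Beta(12, 16/3)
obs 5: x=1 → posterior Beta(13, 16/3)
obs 6: x=0 → posterior Beta(13, 19/3)
obs 7: x=0 → posterior Beta(13, 22/3)
obs 8: x=0 → posterior Beta(13, 25/3)
obs 9: x=1 → posterior Beta(14, 25/3)
obs 10: x=0 → posterior Beta(14, 28/3)

k = 10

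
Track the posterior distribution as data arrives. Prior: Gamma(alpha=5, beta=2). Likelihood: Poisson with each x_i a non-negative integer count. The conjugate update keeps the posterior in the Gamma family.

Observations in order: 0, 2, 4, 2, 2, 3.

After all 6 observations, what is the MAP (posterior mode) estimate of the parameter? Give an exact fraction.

17/8

obs 1: x=0 → posterior Gamma(5, 3)
obs 2: x=2 → posterior Gamma(7, 4)
obs 3: x=4 → posterior Gamma(11, 5)
obs 4: x=2 → posterior Gamma(13, 6)
obs 5: x=2 → posterior Gamma(15, 7)
obs 6: x=3 → posterior Gamma(18, 8)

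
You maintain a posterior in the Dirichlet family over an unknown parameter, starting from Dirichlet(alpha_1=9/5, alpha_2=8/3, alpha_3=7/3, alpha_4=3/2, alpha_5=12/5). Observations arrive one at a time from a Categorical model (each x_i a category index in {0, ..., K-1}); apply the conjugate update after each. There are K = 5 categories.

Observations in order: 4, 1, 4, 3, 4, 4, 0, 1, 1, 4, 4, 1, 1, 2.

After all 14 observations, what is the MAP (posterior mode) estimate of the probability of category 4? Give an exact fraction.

obs 1: x=4 → posterior Dirichlet(9/5, 8/3, 7/3, 3/2, 17/5)
obs 2: x=1 → posterior Dirichlet(9/5, 11/3, 7/3, 3/2, 17/5)
obs 3: x=4 → posterior Dirichlet(9/5, 11/3, 7/3, 3/2, 22/5)
obs 4: x=3 → posterior Dirichlet(9/5, 11/3, 7/3, 5/2, 22/5)
obs 5: x=4 → posterior Dirichlet(9/5, 11/3, 7/3, 5/2, 27/5)
obs 6: x=4 → posterior Dirichlet(9/5, 11/3, 7/3, 5/2, 32/5)
obs 7: x=0 → posterior Dirichlet(14/5, 11/3, 7/3, 5/2, 32/5)
obs 8: x=1 → posterior Dirichlet(14/5, 14/3, 7/3, 5/2, 32/5)
obs 9: x=1 → posterior Dirichlet(14/5, 17/3, 7/3, 5/2, 32/5)
obs 10: x=4 → posterior Dirichlet(14/5, 17/3, 7/3, 5/2, 37/5)
obs 11: x=4 → posterior Dirichlet(14/5, 17/3, 7/3, 5/2, 42/5)
obs 12: x=1 → posterior Dirichlet(14/5, 20/3, 7/3, 5/2, 42/5)
obs 13: x=1 → posterior Dirichlet(14/5, 23/3, 7/3, 5/2, 42/5)
obs 14: x=2 → posterior Dirichlet(14/5, 23/3, 10/3, 5/2, 42/5)

74/197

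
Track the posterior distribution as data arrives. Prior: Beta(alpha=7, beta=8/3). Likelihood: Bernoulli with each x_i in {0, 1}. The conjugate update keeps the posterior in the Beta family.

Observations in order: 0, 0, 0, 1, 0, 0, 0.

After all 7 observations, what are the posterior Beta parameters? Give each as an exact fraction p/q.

obs 1: x=0 → posterior Beta(7, 11/3)
obs 2: x=0 → posterior Beta(7, 14/3)
obs 3: x=0 → posterior Beta(7, 17/3)
obs 4: x=1 → posterior Beta(8, 17/3)
obs 5: x=0 → posterior Beta(8, 20/3)
obs 6: x=0 → posterior Beta(8, 23/3)
obs 7: x=0 → posterior Beta(8, 26/3)

alpha=8, beta=26/3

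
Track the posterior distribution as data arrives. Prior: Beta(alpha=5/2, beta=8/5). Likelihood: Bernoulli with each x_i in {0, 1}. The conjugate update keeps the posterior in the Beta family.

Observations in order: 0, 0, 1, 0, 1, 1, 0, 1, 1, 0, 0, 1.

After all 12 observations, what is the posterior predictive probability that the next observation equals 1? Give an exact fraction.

obs 1: x=0 → posterior Beta(5/2, 13/5)
obs 2: x=0 → posterior Beta(5/2, 18/5)
obs 3: x=1 → posterior Beta(7/2, 18/5)
obs 4: x=0 → posterior Beta(7/2, 23/5)
obs 5: x=1 → posterior Beta(9/2, 23/5)
obs 6: x=1 → posterior Beta(11/2, 23/5)
obs 7: x=0 → posterior Beta(11/2, 28/5)
obs 8: x=1 → posterior Beta(13/2, 28/5)
obs 9: x=1 → posterior Beta(15/2, 28/5)
obs 10: x=0 → posterior Beta(15/2, 33/5)
obs 11: x=0 → posterior Beta(15/2, 38/5)
obs 12: x=1 → posterior Beta(17/2, 38/5)

85/161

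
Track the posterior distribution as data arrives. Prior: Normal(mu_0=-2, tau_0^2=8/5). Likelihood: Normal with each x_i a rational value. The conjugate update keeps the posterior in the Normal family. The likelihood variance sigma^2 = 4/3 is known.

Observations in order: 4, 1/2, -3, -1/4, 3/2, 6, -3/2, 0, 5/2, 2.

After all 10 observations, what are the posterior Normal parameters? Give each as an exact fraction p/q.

mu_0=121/130, tau_0^2=8/65

obs 1: x=4 → posterior Normal(14/11, 8/11)
obs 2: x=1/2 → posterior Normal(1, 8/17)
obs 3: x=-3 → posterior Normal(-1/23, 8/23)
obs 4: x=-1/4 → posterior Normal(-5/58, 8/29)
obs 5: x=3/2 → posterior Normal(13/70, 8/35)
obs 6: x=6 → posterior Normal(85/82, 8/41)
obs 7: x=-3/2 → posterior Normal(67/94, 8/47)
obs 8: x=0 → posterior Normal(67/106, 8/53)
obs 9: x=5/2 → posterior Normal(97/118, 8/59)
obs 10: x=2 → posterior Normal(121/130, 8/65)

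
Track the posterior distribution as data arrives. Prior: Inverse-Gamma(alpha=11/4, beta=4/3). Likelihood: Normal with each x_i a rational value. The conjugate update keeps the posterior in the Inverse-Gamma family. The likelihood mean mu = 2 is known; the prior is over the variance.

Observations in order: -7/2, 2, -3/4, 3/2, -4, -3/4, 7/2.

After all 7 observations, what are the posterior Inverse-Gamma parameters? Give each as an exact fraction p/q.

obs 1: x=-7/2 → posterior Inverse-Gamma(13/4, 395/24)
obs 2: x=2 → posterior Inverse-Gamma(15/4, 395/24)
obs 3: x=-3/4 → posterior Inverse-Gamma(17/4, 1943/96)
obs 4: x=3/2 → posterior Inverse-Gamma(19/4, 1955/96)
obs 5: x=-4 → posterior Inverse-Gamma(21/4, 3683/96)
obs 6: x=-3/4 → posterior Inverse-Gamma(23/4, 2023/48)
obs 7: x=7/2 → posterior Inverse-Gamma(25/4, 2077/48)

alpha=25/4, beta=2077/48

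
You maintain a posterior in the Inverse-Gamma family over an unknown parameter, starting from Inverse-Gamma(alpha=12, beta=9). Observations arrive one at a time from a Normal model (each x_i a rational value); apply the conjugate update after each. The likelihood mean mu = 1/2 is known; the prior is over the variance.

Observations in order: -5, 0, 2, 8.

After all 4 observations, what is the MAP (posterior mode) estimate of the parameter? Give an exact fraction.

107/30

obs 1: x=-5 → posterior Inverse-Gamma(25/2, 193/8)
obs 2: x=0 → posterior Inverse-Gamma(13, 97/4)
obs 3: x=2 → posterior Inverse-Gamma(27/2, 203/8)
obs 4: x=8 → posterior Inverse-Gamma(14, 107/2)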